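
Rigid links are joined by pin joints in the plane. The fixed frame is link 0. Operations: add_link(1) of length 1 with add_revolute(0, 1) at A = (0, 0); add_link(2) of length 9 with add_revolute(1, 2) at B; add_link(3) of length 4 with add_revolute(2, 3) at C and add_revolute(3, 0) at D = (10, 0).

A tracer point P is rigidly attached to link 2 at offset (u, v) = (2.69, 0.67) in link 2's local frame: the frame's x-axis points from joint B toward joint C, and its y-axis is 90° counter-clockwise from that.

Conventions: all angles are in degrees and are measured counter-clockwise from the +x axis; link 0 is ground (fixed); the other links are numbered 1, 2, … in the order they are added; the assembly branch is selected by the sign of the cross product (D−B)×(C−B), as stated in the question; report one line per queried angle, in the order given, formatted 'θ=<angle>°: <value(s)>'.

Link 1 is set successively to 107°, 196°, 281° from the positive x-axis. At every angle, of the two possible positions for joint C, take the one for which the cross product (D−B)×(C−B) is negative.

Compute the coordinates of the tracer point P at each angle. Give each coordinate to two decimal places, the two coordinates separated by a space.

A=(0,0), D=(10.00,0)
θ=107°: B = A + 1.00·(cos107°, sin107°) = (-0.2924, 0.9563)
θ=107°: |BD| = 10.3367
θ=107°: circle(B,9.00) ∩ circle(D,4.00): a=8.3125, h=3.4500
θ=107°:   candidates: C₊=(8.3036,3.6225) cross=35.662; C₋=(7.6653,-3.2479) cross=-35.662
θ=107°:   branch - wants cross < 0 → take C=(7.6653,-3.2479) (cross=-35.662)
θ=107°: ex = (C−B)/|BC| = (0.8842,-0.4671); ey = (0.4671,0.8842)
θ=107°: P = B + 2.69·ex + 0.67·ey = (2.3991,0.2921)
θ=196°: B = A + 1.00·(cos196°, sin196°) = (-0.9613, -0.2756)
θ=196°: |BD| = 10.9647
θ=196°: circle(B,9.00) ∩ circle(D,4.00): a=8.4464, h=3.1077
θ=196°:   candidates: C₊=(7.4044,3.0435) cross=34.076; C₋=(7.5606,-3.1701) cross=-34.076
θ=196°:   branch - wants cross < 0 → take C=(7.5606,-3.1701) (cross=-34.076)
θ=196°: ex = (C−B)/|BC| = (0.9469,-0.3216); ey = (0.3216,0.9469)
θ=196°: P = B + 2.69·ex + 0.67·ey = (1.8013,-0.5063)
θ=281°: B = A + 1.00·(cos281°, sin281°) = (0.1908, -0.9816)
θ=281°: |BD| = 9.8582
θ=281°: circle(B,9.00) ∩ circle(D,4.00): a=8.2258, h=3.6518
θ=281°:   candidates: C₊=(8.0121,3.4711) cross=36.000; C₋=(8.7394,-3.7962) cross=-36.000
θ=281°:   branch - wants cross < 0 → take C=(8.7394,-3.7962) (cross=-36.000)
θ=281°: ex = (C−B)/|BC| = (0.9498,-0.3127); ey = (0.3127,0.9498)
θ=281°: P = B + 2.69·ex + 0.67·ey = (2.9554,-1.1865)

θ=107°: 2.40 0.29
θ=196°: 1.80 -0.51
θ=281°: 2.96 -1.19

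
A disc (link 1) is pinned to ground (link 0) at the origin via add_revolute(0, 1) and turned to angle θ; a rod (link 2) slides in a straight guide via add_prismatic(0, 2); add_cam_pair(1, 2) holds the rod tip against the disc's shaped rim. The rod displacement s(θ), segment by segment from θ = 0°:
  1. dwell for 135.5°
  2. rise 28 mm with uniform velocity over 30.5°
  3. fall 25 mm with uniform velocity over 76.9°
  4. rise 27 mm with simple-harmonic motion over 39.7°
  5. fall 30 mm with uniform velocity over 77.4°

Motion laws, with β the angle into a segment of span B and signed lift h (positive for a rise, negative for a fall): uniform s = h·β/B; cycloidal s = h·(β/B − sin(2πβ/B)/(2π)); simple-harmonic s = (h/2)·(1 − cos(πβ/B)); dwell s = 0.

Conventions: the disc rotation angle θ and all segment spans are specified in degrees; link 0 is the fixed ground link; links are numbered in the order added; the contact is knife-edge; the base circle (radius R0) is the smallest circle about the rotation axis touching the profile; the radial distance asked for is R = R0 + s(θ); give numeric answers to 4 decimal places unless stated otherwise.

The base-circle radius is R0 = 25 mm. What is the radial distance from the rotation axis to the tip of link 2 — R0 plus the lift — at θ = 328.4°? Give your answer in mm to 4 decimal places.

segment 1 (0° to 135.5°, dwell): s unchanged at 0.0000
segment 2 (135.5° to 166°, uniform, h = 28) is passed completely: s = 0.0000 + (28) = 28.0000
segment 3 (166° to 242.9°, uniform, h = -25) is passed completely: s = 28.0000 + (-25) = 3.0000
segment 4 (242.9° to 282.6°, simple-harmonic, h = 27) is passed completely: s = 3.0000 + (27) = 30.0000
θ = 328.4° falls in segment 5 (282.6° to 360°, uniform, h = -30): β = 328.4 − 282.6 = 45.8°, B = 77.4°; Δs = -30·45.8/77.4 = -17.7519; s = 30.0000 − 17.7519 = 12.2481
R = R0 + s = 25 + 12.2481 = 37.2481

37.2481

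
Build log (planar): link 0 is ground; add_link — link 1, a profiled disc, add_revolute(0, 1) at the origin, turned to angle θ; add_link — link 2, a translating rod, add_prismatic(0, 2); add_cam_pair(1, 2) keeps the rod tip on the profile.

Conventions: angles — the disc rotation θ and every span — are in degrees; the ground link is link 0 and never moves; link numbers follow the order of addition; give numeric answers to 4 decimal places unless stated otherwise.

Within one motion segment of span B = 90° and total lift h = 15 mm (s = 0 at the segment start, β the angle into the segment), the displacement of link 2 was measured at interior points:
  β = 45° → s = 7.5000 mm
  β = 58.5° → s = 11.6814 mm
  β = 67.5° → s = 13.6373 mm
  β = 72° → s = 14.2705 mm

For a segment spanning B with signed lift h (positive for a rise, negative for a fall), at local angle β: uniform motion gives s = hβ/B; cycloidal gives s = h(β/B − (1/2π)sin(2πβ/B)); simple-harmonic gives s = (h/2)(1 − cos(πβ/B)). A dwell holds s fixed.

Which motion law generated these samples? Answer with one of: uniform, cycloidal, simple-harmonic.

candidates at β/B = r: uniform s = h·r (linear in β); cycloidal s = h·(r − sin(2πr)/(2π)); simple-harmonic s = (h/2)(1 − cos(πr))
β=45°: printed 7.5000 | uniform 7.5000, cycloidal 7.5000, simple-harmonic 7.5000
β=58.5°: printed 11.6814 | uniform 9.7500, cycloidal 11.6814, simple-harmonic 10.9049
β=67.5°: printed 13.6373 | uniform 11.2500, cycloidal 13.6373, simple-harmonic 12.8033
β=72°: printed 14.2705 | uniform 12.0000, cycloidal 14.2705, simple-harmonic 13.5676
only one law matches every sample → cycloidal

cycloidal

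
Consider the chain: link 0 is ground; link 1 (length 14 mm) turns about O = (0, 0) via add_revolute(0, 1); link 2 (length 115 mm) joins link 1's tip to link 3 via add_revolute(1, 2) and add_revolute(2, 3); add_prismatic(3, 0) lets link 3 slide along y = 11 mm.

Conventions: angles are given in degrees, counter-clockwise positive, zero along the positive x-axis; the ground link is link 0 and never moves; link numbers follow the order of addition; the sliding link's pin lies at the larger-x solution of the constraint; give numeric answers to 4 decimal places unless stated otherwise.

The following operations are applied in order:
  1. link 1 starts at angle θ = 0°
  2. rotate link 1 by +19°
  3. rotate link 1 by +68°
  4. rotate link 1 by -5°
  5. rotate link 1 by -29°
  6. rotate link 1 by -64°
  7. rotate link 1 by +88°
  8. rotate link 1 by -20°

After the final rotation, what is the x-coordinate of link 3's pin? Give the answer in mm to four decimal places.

geometry: r = 14 mm, L = 115 mm, e = 11 mm; θ starts at 0°
rotate link 1 by +19°: θ ← 0° +19° = 19°
rotate link 1 by +68°: θ ← 19° +68° = 87°
rotate link 1 by -5°: θ ← 87° -5° = 82°
rotate link 1 by -29°: θ ← 82° -29° = 53°
rotate link 1 by -64°: θ ← 53° -64° = -11°
rotate link 1 by +88°: θ ← -11° +88° = 77°
rotate link 1 by -20°: θ ← 77° -20° = 57°
crank pin P = (r cos θ, r sin θ) = (7.624946, 11.741388)
h = r sin θ − e = 11.741388 − 11 = 0.741388
x = r cos θ + √(L² − h²) = 7.624946 + 114.997610 = 122.622557

122.6226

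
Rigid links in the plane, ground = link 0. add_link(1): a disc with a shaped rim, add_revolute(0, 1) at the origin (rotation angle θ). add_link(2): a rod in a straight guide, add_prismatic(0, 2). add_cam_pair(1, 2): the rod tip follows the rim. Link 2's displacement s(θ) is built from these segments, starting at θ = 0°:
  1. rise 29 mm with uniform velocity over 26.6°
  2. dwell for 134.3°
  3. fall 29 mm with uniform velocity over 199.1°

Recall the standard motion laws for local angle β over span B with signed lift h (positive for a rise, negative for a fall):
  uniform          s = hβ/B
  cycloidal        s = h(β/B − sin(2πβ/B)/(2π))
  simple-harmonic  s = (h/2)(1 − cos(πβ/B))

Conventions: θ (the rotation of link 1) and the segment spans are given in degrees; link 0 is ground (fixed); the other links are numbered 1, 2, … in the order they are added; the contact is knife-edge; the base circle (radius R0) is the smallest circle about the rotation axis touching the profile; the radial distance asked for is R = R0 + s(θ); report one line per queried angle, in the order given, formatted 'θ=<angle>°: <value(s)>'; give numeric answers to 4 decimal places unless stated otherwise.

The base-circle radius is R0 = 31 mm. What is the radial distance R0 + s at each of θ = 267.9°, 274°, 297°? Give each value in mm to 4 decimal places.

segment 1 (0° to 26.6°, uniform, h = 29) is passed completely: s = 0.0000 + (29) = 29.0000
segment 2 (26.6° to 160.9°, dwell): s unchanged at 29.0000
θ = 267.9° falls in segment 3 (160.9° to 360°, uniform, h = -29): β = 267.9 − 160.9 = 107°, B = 199.1°; Δs = -29·107/199.1 = -15.5851; s = 29.0000 − 15.5851 = 13.4149
θ = 274° falls in segment 3 (160.9° to 360°, uniform, h = -29): β = 274 − 160.9 = 113.1°, B = 199.1°; Δs = -29·113.1/199.1 = -16.4736; s = 29.0000 − 16.4736 = 12.5264
θ = 297° falls in segment 3 (160.9° to 360°, uniform, h = -29): β = 297 − 160.9 = 136.1°, B = 199.1°; Δs = -29·136.1/199.1 = -19.8237; s = 29.0000 − 19.8237 = 9.1763
θ=267.9°: R = R0 + s = 31 + 13.4149 = 44.4149
θ=274°: R = R0 + s = 31 + 12.5264 = 43.5264
θ=297°: R = R0 + s = 31 + 9.1763 = 40.1763

θ=267.9°: 44.4149
θ=274°: 43.5264
θ=297°: 40.1763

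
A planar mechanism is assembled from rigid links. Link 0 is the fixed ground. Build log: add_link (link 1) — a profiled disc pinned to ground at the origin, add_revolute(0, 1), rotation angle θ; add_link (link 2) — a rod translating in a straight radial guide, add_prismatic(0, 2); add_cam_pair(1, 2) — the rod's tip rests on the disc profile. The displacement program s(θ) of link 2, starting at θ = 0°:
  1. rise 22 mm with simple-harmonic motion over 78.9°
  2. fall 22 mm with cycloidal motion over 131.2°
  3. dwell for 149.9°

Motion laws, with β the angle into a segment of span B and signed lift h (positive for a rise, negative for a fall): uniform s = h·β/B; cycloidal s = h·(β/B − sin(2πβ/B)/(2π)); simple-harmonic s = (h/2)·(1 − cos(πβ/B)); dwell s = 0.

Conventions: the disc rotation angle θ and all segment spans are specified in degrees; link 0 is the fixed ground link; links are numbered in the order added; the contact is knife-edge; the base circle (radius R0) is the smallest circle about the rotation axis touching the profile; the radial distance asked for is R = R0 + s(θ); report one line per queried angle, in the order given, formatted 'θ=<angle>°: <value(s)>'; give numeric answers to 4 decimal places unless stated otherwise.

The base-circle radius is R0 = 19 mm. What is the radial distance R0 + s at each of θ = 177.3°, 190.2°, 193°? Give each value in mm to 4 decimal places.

seg 1 [0°–78.9°] simple-harmonic, h=22: full span → s += 22 → s = 22.0000
seg 2 [78.9°–210.1°] cycloidal, h=-22: θ=177.3° here. β=98.4, B=131.2. -22·(0.7500 − sin(2π·0.7500)/(2π)) = -20.0014 → s = 1.9986
seg 2 [78.9°–210.1°] cycloidal, h=-22: θ=190.2° here. β=111.3, B=131.2. -22·(0.8483 − sin(2π·0.8483)/(2π)) = -21.5173 → s = 0.4827
seg 2 [78.9°–210.1°] cycloidal, h=-22: θ=193° here. β=114.1, B=131.2. -22·(0.8697 − sin(2π·0.8697)/(2π)) = -21.6901 → s = 0.3099
θ=177.3°: R = R0 + s = 19 + 1.9986 = 20.9986
θ=190.2°: R = R0 + s = 19 + 0.4827 = 19.4827
θ=193°: R = R0 + s = 19 + 0.3099 = 19.3099

θ=177.3°: 20.9986
θ=190.2°: 19.4827
θ=193°: 19.3099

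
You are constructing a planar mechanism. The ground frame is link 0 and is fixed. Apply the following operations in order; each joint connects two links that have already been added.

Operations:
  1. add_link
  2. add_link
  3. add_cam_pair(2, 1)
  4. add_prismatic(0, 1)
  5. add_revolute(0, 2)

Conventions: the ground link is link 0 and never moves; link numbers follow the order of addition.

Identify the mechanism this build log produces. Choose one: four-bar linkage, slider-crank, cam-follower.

links: 3 (incl. ground); joints: 1 revolute, 1 prismatic, 1 higher (cam) pair, forming one closed loop
3 links, revolute + prismatic + higher pair in one loop → cam-follower

cam-follower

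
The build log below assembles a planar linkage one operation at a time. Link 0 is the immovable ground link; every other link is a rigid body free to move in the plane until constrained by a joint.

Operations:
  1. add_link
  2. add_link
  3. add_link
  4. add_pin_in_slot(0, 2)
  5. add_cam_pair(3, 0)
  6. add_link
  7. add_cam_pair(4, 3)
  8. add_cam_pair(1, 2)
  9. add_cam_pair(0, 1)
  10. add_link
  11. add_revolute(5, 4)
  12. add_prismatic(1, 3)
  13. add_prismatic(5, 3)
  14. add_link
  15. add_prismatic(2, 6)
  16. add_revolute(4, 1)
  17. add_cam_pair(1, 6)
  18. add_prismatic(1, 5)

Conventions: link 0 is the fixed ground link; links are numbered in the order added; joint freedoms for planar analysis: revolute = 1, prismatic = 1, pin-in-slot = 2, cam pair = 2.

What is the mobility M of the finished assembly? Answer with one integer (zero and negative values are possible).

L=1 J1=0 J2=0
add link → L=2 J1=0 J2=0
add link → L=3 J1=0 J2=0
add link → L=4 J1=0 J2=0
PS@0,2 dof=2 J2 → L=4 J1=0 J2=1
C@3,0 dof=2 J2 → L=4 J1=0 J2=2
add link → L=5 J1=0 J2=2
C@4,3 dof=2 J2 → L=5 J1=0 J2=3
C@1,2 dof=2 J2 → L=5 J1=0 J2=4
C@0,1 dof=2 J2 → L=5 J1=0 J2=5
add link → L=6 J1=0 J2=5
R@5,4 dof=1 J1 → L=6 J1=1 J2=5
P@1,3 dof=1 J1 → L=6 J1=2 J2=5
P@5,3 dof=1 J1 → L=6 J1=3 J2=5
add link → L=7 J1=3 J2=5
P@2,6 dof=1 J1 → L=7 J1=4 J2=5
R@4,1 dof=1 J1 → L=7 J1=5 J2=5
C@1,6 dof=2 J2 → L=7 J1=5 J2=6
P@1,5 dof=1 J1 → L=7 J1=6 J2=6
M=3(L−1)−2J1−J2=3·6−2·6−6=0

M = 0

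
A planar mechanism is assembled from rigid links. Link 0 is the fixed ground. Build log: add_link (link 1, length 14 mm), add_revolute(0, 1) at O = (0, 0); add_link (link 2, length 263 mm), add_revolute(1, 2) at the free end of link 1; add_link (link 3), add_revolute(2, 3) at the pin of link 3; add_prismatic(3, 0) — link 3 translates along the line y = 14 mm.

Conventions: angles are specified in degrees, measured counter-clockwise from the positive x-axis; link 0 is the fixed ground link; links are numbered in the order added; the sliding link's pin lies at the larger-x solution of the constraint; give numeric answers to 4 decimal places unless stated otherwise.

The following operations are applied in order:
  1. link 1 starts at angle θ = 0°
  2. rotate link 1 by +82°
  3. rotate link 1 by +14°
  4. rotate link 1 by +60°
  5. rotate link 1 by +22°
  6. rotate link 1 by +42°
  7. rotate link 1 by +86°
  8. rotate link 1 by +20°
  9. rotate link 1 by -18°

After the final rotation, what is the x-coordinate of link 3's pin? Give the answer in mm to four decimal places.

geometry: r = 14 mm, L = 263 mm, e = 14 mm; θ starts at 0°
rotate link 1 by +82°: θ ← 0° +82° = 82°
rotate link 1 by +14°: θ ← 82° +14° = 96°
rotate link 1 by +60°: θ ← 96° +60° = 156°
rotate link 1 by +22°: θ ← 156° +22° = 178°
rotate link 1 by +42°: θ ← 178° +42° = 220°
rotate link 1 by +86°: θ ← 220° +86° = 306°
rotate link 1 by +20°: θ ← 306° +20° = 326°
rotate link 1 by -18°: θ ← 326° -18° = 308°
crank pin P = (r cos θ, r sin θ) = (8.619261, -11.032151)
h = r sin θ − e = -11.032151 − 14 = -25.032151
x = r cos θ + √(L² − h²) = 8.619261 + 261.806019 = 270.425279

270.4253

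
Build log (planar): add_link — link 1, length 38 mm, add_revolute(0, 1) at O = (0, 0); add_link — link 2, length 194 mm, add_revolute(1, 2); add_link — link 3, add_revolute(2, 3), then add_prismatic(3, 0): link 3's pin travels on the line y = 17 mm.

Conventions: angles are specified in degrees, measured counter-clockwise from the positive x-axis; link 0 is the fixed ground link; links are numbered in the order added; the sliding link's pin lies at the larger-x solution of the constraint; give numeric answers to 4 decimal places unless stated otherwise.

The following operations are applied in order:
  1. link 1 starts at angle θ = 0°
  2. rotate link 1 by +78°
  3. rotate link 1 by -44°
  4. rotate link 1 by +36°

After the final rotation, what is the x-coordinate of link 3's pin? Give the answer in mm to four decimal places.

geometry: r = 38 mm, L = 194 mm, e = 17 mm; θ starts at 0°
rotate link 1 by +78°: θ ← 0° +78° = 78°
rotate link 1 by -44°: θ ← 78° -44° = 34°
rotate link 1 by +36°: θ ← 34° +36° = 70°
crank pin P = (r cos θ, r sin θ) = (12.996765, 35.708320)
h = r sin θ − e = 35.708320 − 17 = 18.708320
x = r cos θ + √(L² − h²) = 12.996765 + 193.095828 = 206.092593

206.0926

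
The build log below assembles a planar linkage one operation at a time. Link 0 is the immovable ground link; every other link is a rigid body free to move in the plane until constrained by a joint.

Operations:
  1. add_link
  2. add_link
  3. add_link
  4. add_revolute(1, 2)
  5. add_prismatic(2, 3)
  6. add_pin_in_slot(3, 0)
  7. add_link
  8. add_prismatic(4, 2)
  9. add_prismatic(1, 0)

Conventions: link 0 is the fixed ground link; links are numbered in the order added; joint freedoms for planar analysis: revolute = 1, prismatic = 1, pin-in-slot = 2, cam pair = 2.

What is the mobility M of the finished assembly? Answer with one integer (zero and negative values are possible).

ground; <1,0,0>
#1 <2,0,0>
#2 <3,0,0>
#3 <4,0,0>
R:1↔2 J1 <4,1,0>
P:2↔3 J1 <4,2,0>
PS:3↔0 J2 <4,2,1>
#4 <5,2,1>
P:4↔2 J1 <5,3,1>
P:1↔0 J1 <5,4,1>
3×4 − 2×4 − 1×1 = 3

M = 3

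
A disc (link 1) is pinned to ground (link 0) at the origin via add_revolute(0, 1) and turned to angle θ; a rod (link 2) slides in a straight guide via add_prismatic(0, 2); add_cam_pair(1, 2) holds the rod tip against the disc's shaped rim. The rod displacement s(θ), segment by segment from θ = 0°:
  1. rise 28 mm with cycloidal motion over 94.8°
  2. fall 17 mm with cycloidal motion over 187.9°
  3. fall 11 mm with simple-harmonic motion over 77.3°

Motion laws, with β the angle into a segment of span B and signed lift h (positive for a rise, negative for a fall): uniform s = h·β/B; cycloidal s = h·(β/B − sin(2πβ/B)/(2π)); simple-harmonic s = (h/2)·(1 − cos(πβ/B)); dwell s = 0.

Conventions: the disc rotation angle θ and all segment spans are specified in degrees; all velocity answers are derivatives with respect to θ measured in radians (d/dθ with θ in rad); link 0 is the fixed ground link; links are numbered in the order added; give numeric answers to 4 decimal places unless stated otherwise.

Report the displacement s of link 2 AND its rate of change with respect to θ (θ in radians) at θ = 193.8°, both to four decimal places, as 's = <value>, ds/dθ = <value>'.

segment 1 (0° to 94.8°, cycloidal, h = 28) is passed completely: s = 0.0000 + (28) = 28.0000
θ = 193.8° falls in segment 2 (94.8° to 282.7°, cycloidal, h = -17): β = 193.8 − 94.8 = 99°, B = 187.9°; Δs = -17·(0.5269 − sin(2π·0.5269)/(2π)) = -9.4116; s = 28.0000 − 9.4116 = 18.5884
velocity in seg [94.8°–282.7°] (cycloidal), θ in radians: β = 99° = 1.7279 rad, B = 187.9° = 3.2795 rad; ds/dθ = (h/B)(1 − cos(2πβ/B)) = ((-17)/3.2795)(1 − cos(2π·0.5269)) = -10.293783 mm/rad

s = 18.5884, ds/dθ = -10.2938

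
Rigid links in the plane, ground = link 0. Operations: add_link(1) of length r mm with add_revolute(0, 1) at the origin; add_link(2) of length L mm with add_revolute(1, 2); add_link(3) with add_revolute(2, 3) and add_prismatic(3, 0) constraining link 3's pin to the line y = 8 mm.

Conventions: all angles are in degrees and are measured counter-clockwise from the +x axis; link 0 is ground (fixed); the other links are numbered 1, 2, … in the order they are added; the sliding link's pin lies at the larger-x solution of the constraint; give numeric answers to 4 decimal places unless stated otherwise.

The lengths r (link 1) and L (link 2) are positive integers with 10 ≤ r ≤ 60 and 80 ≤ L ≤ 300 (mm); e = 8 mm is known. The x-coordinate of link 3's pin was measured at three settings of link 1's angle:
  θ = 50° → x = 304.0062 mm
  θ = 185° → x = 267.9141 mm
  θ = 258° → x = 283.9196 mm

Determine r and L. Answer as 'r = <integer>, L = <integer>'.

constraint per measurement: (x − r cos θ)² + (r sin θ − e)² = L²
subtracting the θ₁ and θ₂ equations cancels the r² and L² terms:
r = (x₁² − x₂²) / (2[(x₁cos θ₁ + e sin θ₁) − (x₂cos θ₂ + e sin θ₂)]) = 22.0000 → r = 22
L² = (x₁ − r cos θ₁)² + (r sin θ₁ − e)² = 84100.0196 → L = 290.0000 → L = 290
check at θ₃=258°: x = 283.9196 (printed 283.9196) ✓

r = 22, L = 290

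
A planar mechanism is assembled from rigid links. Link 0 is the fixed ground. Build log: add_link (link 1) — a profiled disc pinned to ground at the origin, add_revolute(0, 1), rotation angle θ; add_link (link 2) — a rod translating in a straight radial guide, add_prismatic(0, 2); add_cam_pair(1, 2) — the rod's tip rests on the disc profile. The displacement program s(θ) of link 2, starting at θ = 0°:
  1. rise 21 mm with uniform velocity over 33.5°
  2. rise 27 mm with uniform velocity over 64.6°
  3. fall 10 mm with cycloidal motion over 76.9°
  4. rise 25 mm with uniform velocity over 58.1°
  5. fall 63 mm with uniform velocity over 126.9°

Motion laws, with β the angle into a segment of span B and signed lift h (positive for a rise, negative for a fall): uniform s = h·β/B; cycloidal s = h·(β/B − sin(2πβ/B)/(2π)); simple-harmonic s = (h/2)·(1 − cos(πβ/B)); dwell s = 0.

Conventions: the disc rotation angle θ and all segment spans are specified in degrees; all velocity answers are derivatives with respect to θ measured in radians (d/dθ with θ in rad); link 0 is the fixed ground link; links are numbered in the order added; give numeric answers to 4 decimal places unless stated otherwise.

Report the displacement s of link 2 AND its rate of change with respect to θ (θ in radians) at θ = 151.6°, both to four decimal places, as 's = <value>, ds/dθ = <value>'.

seg 1 [0°–33.5°] uniform, h=21: full span → s += 21 → s = 21.0000
seg 2 [33.5°–98.1°] uniform, h=27: full span → s += 27 → s = 48.0000
seg 3 [98.1°–175°] cycloidal, h=-10: θ=151.6° here. β=53.5, B=76.9. -10·(0.6957 − sin(2π·0.6957)/(2π)) = -8.4569 → s = 39.5431
velocity in seg [98.1°–175°] (cycloidal), θ in radians: β = 53.5° = 0.9338 rad, B = 76.9° = 1.3422 rad; ds/dθ = (h/B)(1 − cos(2πβ/B)) = ((-10)/1.3422)(1 − cos(2π·0.6957)) = -9.943275 mm/rad

s = 39.5431, ds/dθ = -9.9433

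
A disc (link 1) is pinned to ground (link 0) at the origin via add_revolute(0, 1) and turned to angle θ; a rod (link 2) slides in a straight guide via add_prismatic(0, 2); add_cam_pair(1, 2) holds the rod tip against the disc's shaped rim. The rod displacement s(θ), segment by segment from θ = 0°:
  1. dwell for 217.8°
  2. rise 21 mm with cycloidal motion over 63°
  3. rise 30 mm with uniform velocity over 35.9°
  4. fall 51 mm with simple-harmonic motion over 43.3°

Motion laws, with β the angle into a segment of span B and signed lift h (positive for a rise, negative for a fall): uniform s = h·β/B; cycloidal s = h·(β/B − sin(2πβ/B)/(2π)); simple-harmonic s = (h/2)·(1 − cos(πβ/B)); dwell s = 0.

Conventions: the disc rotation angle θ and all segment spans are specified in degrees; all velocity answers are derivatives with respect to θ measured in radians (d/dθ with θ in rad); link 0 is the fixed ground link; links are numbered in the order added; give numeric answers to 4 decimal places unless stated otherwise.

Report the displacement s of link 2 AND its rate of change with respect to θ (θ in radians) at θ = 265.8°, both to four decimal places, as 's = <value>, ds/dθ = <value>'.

segment 1 (0° to 217.8°, dwell): s unchanged at 0.0000
θ = 265.8° falls in segment 2 (217.8° to 280.8°, cycloidal, h = 21): β = 265.8 − 217.8 = 48°, B = 63°; Δs = 21·(0.7619 − sin(2π·0.7619)/(2π)) = 19.3329; s = 0.0000 + 19.3329 = 19.3329
velocity in seg [217.8°–280.8°] (cycloidal), θ in radians: β = 48° = 0.8378 rad, B = 63° = 1.0996 rad; ds/dθ = (h/B)(1 − cos(2πβ/B)) = (21/1.0996)(1 − cos(2π·0.7619)) = 17.671354 mm/rad

s = 19.3329, ds/dθ = 17.6714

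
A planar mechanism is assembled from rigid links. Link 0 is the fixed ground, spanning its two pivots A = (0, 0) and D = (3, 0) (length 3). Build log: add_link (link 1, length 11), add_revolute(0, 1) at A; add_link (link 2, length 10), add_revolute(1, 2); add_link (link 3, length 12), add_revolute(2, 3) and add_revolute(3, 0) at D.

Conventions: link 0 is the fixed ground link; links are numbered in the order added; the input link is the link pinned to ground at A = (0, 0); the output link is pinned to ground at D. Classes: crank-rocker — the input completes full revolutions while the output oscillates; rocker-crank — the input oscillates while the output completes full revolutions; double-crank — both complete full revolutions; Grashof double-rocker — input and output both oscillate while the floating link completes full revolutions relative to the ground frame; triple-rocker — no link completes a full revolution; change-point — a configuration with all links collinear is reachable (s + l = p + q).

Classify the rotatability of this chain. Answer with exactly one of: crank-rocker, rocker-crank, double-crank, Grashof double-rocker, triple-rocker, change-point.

lengths: ground=3, input=11, coupler=10, output=12
sorted: s=3 (shortest), l=12 (longest), p+q=21
s + l = 15 vs p + q = 21
s + l < p + q (Grashof) with shortest = ground link → double-crank

double-crank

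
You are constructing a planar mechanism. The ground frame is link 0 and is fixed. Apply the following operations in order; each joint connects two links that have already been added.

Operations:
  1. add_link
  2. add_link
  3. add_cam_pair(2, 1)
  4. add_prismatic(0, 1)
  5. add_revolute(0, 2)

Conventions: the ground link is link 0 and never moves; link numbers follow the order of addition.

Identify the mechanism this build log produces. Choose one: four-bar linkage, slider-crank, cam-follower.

links: 3 (incl. ground); joints: 1 revolute, 1 prismatic, 1 higher (cam) pair, forming one closed loop
3 links, revolute + prismatic + higher pair in one loop → cam-follower

cam-follower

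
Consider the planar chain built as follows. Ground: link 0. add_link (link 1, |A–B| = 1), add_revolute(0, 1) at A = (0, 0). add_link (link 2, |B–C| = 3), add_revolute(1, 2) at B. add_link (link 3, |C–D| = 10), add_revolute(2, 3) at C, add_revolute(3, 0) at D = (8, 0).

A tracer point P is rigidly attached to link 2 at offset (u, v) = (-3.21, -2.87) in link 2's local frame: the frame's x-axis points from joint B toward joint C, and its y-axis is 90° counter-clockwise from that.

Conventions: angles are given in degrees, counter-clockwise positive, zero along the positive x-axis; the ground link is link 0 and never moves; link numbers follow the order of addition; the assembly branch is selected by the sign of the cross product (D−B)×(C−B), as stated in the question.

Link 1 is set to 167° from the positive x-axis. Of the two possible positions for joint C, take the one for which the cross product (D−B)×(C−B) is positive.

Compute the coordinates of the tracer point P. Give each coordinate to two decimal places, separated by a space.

A=(0,0), D=(8.00,0)
B = A + 1.00·(cos167°, sin167°) = (-0.9744, 0.2250)
|BD| = 8.9772
circle(B,3.00) ∩ circle(D,10.00): a=-0.5798, h=2.9434
  candidates: C₊=(-1.4802,3.1820) cross=26.424; C₋=(-1.6278,-2.7030) cross=-26.424
  branch + wants cross > 0 → take C=(-1.4802,3.1820) (cross=26.424)
ex = (C−B)/|BC| = (-0.1686,0.9857); ey = (-0.9857,-0.1686)
P = B + -3.21·ex + -2.87·ey = (2.3958,-2.4551)

2.40 -2.46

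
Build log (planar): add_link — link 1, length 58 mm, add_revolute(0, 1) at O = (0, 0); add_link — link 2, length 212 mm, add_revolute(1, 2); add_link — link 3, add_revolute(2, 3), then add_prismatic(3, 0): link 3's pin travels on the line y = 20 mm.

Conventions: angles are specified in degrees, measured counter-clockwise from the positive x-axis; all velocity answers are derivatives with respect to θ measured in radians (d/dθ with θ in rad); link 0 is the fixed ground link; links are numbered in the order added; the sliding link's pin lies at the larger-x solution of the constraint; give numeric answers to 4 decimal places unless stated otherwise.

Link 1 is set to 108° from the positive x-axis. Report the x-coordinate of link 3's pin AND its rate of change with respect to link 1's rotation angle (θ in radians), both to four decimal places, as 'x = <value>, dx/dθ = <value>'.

geometry: r = 58 mm, L = 212 mm, e = 20 mm
crank pin P = (r cos θ, r sin θ) = (-17.922986, 55.161278)
h = r sin θ − e = 55.161278 − 20 = 35.161278
x = r cos θ + √(L² − h²) = -17.922986 + 209.063829 = 191.140843
dx/dθ = −r sin θ − h·r cos θ/√(L² − h²) (θ in radians; h = 35.161278) = -52.146911

x = 191.1408, dx/dθ = -52.1469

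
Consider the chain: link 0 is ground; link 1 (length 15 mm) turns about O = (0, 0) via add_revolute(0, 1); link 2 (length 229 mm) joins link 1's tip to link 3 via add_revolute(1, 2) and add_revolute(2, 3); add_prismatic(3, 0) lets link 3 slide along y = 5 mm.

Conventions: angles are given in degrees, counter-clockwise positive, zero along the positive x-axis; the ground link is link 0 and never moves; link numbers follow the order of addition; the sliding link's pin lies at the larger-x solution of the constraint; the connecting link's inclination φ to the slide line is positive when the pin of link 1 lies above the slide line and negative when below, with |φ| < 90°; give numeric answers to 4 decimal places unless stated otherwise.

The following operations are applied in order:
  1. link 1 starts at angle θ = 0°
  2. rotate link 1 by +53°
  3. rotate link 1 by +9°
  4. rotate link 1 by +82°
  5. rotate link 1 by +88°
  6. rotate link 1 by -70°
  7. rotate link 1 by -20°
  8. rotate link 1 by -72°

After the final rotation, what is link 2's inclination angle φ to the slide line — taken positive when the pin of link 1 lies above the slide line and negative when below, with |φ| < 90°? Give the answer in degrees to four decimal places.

geometry: r = 15 mm, L = 229 mm, e = 5 mm; θ starts at 0°
rotate link 1 by +53°: θ ← 0° +53° = 53°
rotate link 1 by +9°: θ ← 53° +9° = 62°
rotate link 1 by +82°: θ ← 62° +82° = 144°
rotate link 1 by +88°: θ ← 144° +88° = 232°
rotate link 1 by -70°: θ ← 232° -70° = 162°
rotate link 1 by -20°: θ ← 162° -20° = 142°
rotate link 1 by -72°: θ ← 142° -72° = 70°
h = r sin θ − e = 14.095389 − 5 = 9.095389
sin φ = h / L = 9.095389 / 229 = 0.03971786
φ = arcsin(0.03971786) = 2.276264°

2.2763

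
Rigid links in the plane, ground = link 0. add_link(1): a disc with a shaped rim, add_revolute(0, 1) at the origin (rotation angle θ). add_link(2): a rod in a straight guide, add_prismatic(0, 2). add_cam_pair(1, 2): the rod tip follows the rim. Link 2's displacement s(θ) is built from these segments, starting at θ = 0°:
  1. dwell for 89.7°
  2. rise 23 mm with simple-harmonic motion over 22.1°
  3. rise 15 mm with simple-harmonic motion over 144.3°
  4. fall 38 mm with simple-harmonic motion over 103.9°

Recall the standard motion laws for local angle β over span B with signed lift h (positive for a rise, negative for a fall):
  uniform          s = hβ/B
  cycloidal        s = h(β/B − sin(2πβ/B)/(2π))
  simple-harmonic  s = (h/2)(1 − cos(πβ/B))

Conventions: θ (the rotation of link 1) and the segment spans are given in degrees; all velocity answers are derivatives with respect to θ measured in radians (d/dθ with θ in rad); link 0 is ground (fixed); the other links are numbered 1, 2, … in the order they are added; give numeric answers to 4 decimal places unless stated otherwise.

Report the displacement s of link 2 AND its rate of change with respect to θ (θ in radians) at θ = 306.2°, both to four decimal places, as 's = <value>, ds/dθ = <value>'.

segment 1 (0° to 89.7°, dwell): s unchanged at 0.0000
segment 2 (89.7° to 111.8°, simple-harmonic, h = 23) is passed completely: s = 0.0000 + (23) = 23.0000
segment 3 (111.8° to 256.1°, simple-harmonic, h = 15) is passed completely: s = 23.0000 + (15) = 38.0000
θ = 306.2° falls in segment 4 (256.1° to 360°, simple-harmonic, h = -38): β = 306.2 − 256.1 = 50.1°, B = 103.9°; Δs = -38/2·(1 − cos(π·0.4822)) = -17.9377; s = 38.0000 − 17.9377 = 20.0623
velocity in seg [256.1°–360°] (simple-harmonic), θ in radians: β = 50.1° = 0.8744 rad, B = 103.9° = 1.8134 rad; ds/dθ = (πh/(2B)) sin(πβ/B) = (π·(-38)/(2·1.8134)) sin(π·0.4822) = -32.864781 mm/rad

s = 20.0623, ds/dθ = -32.8648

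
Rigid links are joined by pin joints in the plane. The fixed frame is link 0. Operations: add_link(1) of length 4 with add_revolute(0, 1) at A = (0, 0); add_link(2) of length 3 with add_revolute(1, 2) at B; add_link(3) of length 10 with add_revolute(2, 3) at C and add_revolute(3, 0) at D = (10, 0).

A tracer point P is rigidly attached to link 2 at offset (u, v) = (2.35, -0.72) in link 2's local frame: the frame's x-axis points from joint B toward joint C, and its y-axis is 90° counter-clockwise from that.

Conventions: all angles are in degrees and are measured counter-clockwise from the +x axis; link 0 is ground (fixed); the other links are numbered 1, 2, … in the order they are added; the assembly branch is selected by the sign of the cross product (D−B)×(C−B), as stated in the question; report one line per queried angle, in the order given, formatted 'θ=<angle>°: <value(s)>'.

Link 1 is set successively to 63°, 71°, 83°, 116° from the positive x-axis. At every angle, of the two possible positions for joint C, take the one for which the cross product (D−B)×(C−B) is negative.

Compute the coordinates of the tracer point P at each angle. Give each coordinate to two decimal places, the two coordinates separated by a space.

A=(0,0), D=(10.00,0)
θ=63°: B = A + 4.00·(cos63°, sin63°) = (1.8160, 3.5640)
θ=63°: |BD| = 8.9264
θ=63°: circle(B,3.00) ∩ circle(D,10.00): a=-0.6340, h=2.9322
θ=63°:   candidates: C₊=(2.4054,6.5055) cross=26.174; C₋=(0.0639,1.1288) cross=-26.174
θ=63°:   branch - wants cross < 0 → take C=(0.0639,1.1288) (cross=-26.174)
θ=63°: ex = (C−B)/|BC| = (-0.5840,-0.8117); ey = (0.8117,-0.5840)
θ=63°: P = B + 2.35·ex + -0.72·ey = (-0.1409,2.0769)
θ=71°: B = A + 4.00·(cos71°, sin71°) = (1.3023, 3.7821)
θ=71°: |BD| = 9.4844
θ=71°: circle(B,3.00) ∩ circle(D,10.00): a=-0.0551, h=2.9995
θ=71°:   candidates: C₊=(2.4478,6.5547) cross=28.449; C₋=(0.0556,1.0534) cross=-28.449
θ=71°:   branch - wants cross < 0 → take C=(0.0556,1.0534) (cross=-28.449)
θ=71°: ex = (C−B)/|BC| = (-0.4155,-0.9096); ey = (0.9096,-0.4155)
θ=71°: P = B + 2.35·ex + -0.72·ey = (-0.3292,1.9438)
θ=83°: B = A + 4.00·(cos83°, sin83°) = (0.4875, 3.9702)
θ=83°: |BD| = 10.3078
θ=83°: circle(B,3.00) ∩ circle(D,10.00): a=0.7398, h=2.9074
θ=83°:   candidates: C₊=(2.2900,6.3683) cross=29.968; C₋=(0.0503,1.0022) cross=-29.968
θ=83°:   branch - wants cross < 0 → take C=(0.0503,1.0022) (cross=-29.968)
θ=83°: ex = (C−B)/|BC| = (-0.1457,-0.9893); ey = (0.9893,-0.1457)
θ=83°: P = B + 2.35·ex + -0.72·ey = (-0.5673,1.7502)
θ=116°: B = A + 4.00·(cos116°, sin116°) = (-1.7535, 3.5952)
θ=116°: |BD| = 12.2910
θ=116°: circle(B,3.00) ∩ circle(D,10.00): a=2.4436, h=1.7403
θ=116°:   candidates: C₊=(1.0923,4.5446) cross=21.390; C₋=(0.0742,1.2162) cross=-21.390
θ=116°:   branch - wants cross < 0 → take C=(0.0742,1.2162) (cross=-21.390)
θ=116°: ex = (C−B)/|BC| = (0.6092,-0.7930); ey = (0.7930,0.6092)
θ=116°: P = B + 2.35·ex + -0.72·ey = (-0.8927,1.2930)

θ=63°: -0.14 2.08
θ=71°: -0.33 1.94
θ=83°: -0.57 1.75
θ=116°: -0.89 1.29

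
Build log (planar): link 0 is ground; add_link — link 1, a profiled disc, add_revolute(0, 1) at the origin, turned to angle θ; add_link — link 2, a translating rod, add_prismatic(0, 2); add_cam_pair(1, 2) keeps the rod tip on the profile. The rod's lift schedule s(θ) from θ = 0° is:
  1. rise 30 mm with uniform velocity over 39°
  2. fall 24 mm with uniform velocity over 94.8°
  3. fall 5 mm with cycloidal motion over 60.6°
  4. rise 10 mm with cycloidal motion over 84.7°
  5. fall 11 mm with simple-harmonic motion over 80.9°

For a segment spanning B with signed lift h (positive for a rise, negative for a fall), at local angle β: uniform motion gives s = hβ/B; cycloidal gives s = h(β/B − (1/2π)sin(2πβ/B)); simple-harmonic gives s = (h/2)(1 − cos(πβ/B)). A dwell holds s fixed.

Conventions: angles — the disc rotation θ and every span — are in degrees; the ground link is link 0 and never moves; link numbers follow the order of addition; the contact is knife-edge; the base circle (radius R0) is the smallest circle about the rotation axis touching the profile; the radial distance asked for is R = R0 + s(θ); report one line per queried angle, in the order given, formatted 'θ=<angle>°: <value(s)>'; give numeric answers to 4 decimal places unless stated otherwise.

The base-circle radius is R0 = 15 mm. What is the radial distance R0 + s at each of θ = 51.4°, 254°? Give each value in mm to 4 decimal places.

seg 1 [0°–39°] uniform, h=30: full span → s += 30 → s = 30.0000
seg 2 [39°–133.8°] uniform, h=-24: θ=51.4° here. β=12.4, B=94.8. -24·12.4/94.8 = -3.1392 → s = 26.8608
seg 2 [39°–133.8°] uniform, h=-24: full span → s += -24 → s = 6.0000
seg 3 [133.8°–194.4°] cycloidal, h=-5: full span → s += -5 → s = 1.0000
seg 4 [194.4°–279.1°] cycloidal, h=10: θ=254° here. β=59.6, B=84.7. 10·(0.7037 − sin(2π·0.7037)/(2π)) = 8.5612 → s = 9.5612
θ=51.4°: R = R0 + s = 15 + 26.8608 = 41.8608
θ=254°: R = R0 + s = 15 + 9.5612 = 24.5612

θ=51.4°: 41.8608
θ=254°: 24.5612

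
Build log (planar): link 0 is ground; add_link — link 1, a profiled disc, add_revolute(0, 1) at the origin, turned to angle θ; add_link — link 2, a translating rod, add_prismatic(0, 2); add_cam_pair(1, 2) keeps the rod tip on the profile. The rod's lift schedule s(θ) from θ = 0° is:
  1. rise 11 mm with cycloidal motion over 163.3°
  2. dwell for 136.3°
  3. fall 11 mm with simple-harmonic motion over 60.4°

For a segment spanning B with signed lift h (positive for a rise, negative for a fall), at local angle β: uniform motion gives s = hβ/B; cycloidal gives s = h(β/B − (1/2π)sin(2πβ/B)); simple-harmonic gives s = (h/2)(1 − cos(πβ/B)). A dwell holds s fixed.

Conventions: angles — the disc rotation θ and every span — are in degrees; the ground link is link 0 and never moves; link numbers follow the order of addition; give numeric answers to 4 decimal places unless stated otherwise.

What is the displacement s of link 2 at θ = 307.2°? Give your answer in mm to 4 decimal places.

seg 1 [0°–163.3°] cycloidal, h=11: full span → s += 11 → s = 11.0000
seg 2 [163.3°–299.6°] dwell: s stays 11.0000
seg 3 [299.6°–360°] simple-harmonic, h=-11: θ=307.2° here. β=7.6, B=60.4. -11/2·(1 − cos(π·0.1258)) = -0.4242 → s = 10.5758

10.5758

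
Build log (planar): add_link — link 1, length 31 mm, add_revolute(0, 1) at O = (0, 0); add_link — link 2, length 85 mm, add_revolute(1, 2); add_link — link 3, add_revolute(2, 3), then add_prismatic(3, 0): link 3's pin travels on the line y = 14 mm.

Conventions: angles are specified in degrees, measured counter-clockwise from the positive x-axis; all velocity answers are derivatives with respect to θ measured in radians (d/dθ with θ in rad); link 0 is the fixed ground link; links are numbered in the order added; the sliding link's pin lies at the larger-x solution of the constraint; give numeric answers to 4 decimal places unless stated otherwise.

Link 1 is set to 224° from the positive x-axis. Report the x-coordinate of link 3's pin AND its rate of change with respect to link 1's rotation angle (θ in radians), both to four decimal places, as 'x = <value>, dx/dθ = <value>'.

geometry: r = 31 mm, L = 85 mm, e = 14 mm
crank pin P = (r cos θ, r sin θ) = (-22.299534, -21.534409)
h = r sin θ − e = -21.534409 − 14 = -35.534409
x = r cos θ + √(L² − h²) = -22.299534 + 77.215968 = 54.916434
dx/dθ = −r sin θ − h·r cos θ/√(L² − h²) (θ in radians; h = -35.534409) = 11.272273

x = 54.9164, dx/dθ = 11.2723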